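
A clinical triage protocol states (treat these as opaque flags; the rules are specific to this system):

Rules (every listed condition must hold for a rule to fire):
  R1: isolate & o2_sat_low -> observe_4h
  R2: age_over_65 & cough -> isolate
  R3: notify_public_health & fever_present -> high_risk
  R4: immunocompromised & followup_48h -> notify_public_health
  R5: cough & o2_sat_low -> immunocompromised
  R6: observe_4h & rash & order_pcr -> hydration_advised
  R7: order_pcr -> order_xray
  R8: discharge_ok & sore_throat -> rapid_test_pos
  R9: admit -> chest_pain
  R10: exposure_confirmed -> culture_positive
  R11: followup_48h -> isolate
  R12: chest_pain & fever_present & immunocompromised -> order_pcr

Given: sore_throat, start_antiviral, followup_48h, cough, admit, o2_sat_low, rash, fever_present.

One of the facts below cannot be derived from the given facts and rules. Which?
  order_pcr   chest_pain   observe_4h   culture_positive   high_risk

culture_positive

Round 1 fires R5, R9, R11, giving immunocompromised, chest_pain, isolate.
Round 2 fires R1, R4, R12, giving observe_4h, notify_public_health, order_pcr.
Round 3 fires R3, R6, R7, giving high_risk, hydration_advised, order_xray.
Derived: observe_4h (round 2), chest_pain (round 1), high_risk (round 3), order_pcr (round 2). culture_positive never appears in any round.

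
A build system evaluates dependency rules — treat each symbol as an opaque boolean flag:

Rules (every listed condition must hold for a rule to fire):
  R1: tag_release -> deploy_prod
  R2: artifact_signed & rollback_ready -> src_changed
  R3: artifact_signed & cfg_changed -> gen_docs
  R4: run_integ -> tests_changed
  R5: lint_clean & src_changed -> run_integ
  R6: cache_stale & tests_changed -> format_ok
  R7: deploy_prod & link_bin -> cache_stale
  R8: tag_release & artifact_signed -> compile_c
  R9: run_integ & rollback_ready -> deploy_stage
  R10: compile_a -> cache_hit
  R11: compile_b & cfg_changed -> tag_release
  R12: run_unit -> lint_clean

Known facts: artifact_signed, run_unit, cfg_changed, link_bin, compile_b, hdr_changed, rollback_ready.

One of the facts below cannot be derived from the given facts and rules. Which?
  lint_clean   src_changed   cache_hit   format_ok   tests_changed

Round 1 fires R2, R3, R11, R12, giving src_changed, gen_docs, tag_release, lint_clean.
Round 2 fires R1, R5, R8, giving deploy_prod, run_integ, compile_c.
Round 3 fires R4, R7, R9, giving tests_changed, cache_stale, deploy_stage.
Round 4 fires R6, giving format_ok.
Derived: src_changed (round 1), format_ok (round 4), lint_clean (round 1), tests_changed (round 3). cache_hit never appears in any round.

cache_hit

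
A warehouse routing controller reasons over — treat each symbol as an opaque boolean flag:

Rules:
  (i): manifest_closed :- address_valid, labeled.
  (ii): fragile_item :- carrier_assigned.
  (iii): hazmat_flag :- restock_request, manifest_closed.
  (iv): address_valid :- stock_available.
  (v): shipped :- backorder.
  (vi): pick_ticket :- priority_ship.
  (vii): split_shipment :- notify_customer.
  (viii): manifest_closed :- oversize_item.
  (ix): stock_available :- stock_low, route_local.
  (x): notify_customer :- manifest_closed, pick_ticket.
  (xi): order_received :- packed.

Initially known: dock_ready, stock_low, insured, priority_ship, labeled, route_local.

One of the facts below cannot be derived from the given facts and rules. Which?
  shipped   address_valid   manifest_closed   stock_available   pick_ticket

shipped

Round 1 — (vi), (ix), derive pick_ticket, stock_available.
Round 2 — (iv), derive address_valid.
Round 3 — (i), derive manifest_closed.
Round 4 — (x), derive notify_customer.
Round 5 — (vii), derive split_shipment.
Derived: stock_available (round 1), address_valid (round 2), pick_ticket (round 1), manifest_closed (round 3). shipped never appears in any round.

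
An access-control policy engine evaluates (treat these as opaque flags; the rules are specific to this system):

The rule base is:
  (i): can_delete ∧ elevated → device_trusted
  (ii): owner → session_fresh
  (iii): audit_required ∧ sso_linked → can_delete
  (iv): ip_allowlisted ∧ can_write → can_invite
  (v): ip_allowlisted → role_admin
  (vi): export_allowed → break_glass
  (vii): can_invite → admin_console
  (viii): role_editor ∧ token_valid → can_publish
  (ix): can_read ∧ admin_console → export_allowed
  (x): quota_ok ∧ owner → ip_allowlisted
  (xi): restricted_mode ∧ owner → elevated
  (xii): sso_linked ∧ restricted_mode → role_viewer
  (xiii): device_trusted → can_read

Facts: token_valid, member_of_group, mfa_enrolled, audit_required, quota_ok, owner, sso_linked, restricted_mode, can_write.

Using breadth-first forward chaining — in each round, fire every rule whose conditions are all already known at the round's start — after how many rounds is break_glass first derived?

5

Round 1: (ii) [owner → session_fresh]; (iii) [audit_required ∧ sso_linked → can_delete]; (x) [quota_ok ∧ owner → ip_allowlisted]; (xi) [restricted_mode ∧ owner → elevated]; (xii) [sso_linked ∧ restricted_mode → role_viewer]. New: session_fresh, can_delete, ip_allowlisted, elevated, role_viewer.
Round 2: (i) [can_delete ∧ elevated → device_trusted]; (iv) [ip_allowlisted ∧ can_write → can_invite]; (v) [ip_allowlisted → role_admin]. New: device_trusted, can_invite, role_admin.
Round 3: (vii) [can_invite → admin_console]; (xiii) [device_trusted → can_read]. New: admin_console, can_read.
Round 4: (ix) [can_read ∧ admin_console → export_allowed]. New: export_allowed.
Round 5: (vi) [export_allowed → break_glass]. New: break_glass.
break_glass first appears in round 5.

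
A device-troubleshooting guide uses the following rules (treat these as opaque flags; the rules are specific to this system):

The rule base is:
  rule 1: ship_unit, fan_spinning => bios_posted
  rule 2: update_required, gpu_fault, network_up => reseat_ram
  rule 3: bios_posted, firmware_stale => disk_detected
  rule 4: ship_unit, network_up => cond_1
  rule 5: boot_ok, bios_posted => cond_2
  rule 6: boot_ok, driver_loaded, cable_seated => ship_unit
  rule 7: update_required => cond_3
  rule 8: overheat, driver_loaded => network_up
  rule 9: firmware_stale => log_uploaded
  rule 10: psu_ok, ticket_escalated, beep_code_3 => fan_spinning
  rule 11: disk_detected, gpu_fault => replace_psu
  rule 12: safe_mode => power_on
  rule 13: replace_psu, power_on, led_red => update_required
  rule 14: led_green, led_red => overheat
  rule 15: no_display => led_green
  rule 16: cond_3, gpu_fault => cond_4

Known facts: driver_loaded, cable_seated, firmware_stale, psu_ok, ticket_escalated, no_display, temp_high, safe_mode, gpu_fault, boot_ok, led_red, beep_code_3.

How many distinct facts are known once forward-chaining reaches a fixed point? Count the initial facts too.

28

Round 1 fires rule 6, rule 9, rule 10, rule 12, rule 15, giving ship_unit, log_uploaded, fan_spinning, power_on, led_green.
Round 2 fires rule 1, rule 14, giving bios_posted, overheat.
Round 3 fires rule 3, rule 5, rule 8, giving disk_detected, cond_2, network_up.
Round 4 fires rule 4, rule 11, giving cond_1, replace_psu.
Round 5 fires rule 13, giving update_required.
Round 6 fires rule 2, rule 7, giving reseat_ram, cond_3.
Round 7 fires rule 16, giving cond_4.
Closure: {beep_code_3, bios_posted, boot_ok, cable_seated, cond_1, cond_2, cond_3, cond_4, disk_detected, driver_loaded, fan_spinning, firmware_stale, gpu_fault, led_green, led_red, log_uploaded, network_up, no_display, overheat, power_on, psu_ok, replace_psu, reseat_ram, safe_mode, ship_unit, temp_high, ticket_escalated, update_required} — 28 facts.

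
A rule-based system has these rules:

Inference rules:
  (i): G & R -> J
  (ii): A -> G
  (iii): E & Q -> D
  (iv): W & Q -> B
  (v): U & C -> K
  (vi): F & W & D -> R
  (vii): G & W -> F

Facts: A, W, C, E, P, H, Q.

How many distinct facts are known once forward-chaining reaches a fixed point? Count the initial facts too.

Round 1: (ii) [A -> G]; (iii) [E & Q -> D]; (iv) [W & Q -> B]. New: G, D, B.
Round 2: (vii) [G & W -> F]. New: F.
Round 3: (vi) [F & W & D -> R]. New: R.
Round 4: (i) [G & R -> J]. New: J.
Closure: {A, B, C, D, E, F, G, H, J, P, Q, R, W} — 13 facts.

13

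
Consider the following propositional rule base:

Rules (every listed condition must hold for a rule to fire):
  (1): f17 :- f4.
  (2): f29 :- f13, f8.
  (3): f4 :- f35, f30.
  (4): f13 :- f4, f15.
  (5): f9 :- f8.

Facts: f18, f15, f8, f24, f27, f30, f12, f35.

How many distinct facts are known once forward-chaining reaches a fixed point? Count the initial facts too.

Round 1 fires (3), (5), giving f4, f9.
Round 2 fires (1), (4), giving f17, f13.
Round 3 fires (2), giving f29.
Closure: {f12, f13, f15, f17, f18, f24, f27, f29, f30, f35, f4, f8, f9} — 13 facts.

13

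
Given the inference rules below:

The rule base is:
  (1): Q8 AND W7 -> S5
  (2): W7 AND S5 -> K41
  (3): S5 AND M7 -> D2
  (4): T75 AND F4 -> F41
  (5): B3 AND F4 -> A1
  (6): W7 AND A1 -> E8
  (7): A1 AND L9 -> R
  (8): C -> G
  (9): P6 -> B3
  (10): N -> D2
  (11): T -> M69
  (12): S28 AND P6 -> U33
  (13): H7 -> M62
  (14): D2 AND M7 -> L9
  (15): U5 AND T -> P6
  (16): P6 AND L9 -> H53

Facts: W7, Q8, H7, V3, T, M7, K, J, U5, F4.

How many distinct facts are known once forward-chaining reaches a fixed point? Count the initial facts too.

22

Round 1 — (1), (11), (13), (15), derive S5, M69, M62, P6.
Round 2 — (2), (3), (9), derive K41, D2, B3.
Round 3 — (5), (14), derive A1, L9.
Round 4 — (6), (7), (16), derive E8, R, H53.
Closure: {A1, B3, D2, E8, F4, H53, H7, J, K, K41, L9, M62, M69, M7, P6, Q8, R, S5, T, U5, V3, W7} — 22 facts.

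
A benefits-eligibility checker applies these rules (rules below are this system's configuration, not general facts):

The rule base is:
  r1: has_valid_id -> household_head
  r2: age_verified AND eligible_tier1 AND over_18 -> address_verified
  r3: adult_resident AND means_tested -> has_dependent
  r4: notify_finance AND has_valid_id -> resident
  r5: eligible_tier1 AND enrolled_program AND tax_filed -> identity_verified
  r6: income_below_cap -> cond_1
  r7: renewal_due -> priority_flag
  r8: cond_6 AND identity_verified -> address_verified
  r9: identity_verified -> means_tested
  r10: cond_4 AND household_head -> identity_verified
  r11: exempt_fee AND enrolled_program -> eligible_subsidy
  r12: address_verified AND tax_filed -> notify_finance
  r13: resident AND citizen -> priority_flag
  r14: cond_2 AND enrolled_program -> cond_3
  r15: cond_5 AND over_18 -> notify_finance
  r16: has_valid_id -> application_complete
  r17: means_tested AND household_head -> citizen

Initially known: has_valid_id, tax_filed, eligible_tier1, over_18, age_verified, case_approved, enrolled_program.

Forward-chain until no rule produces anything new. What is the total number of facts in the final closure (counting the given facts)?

16

Round 1 fires r1, r2, r5, r16, giving household_head, address_verified, identity_verified, application_complete.
Round 2 fires r9, r12, giving means_tested, notify_finance.
Round 3 fires r4, r17, giving resident, citizen.
Round 4 fires r13, giving priority_flag.
Closure: {address_verified, age_verified, application_complete, case_approved, citizen, eligible_tier1, enrolled_program, has_valid_id, household_head, identity_verified, means_tested, notify_finance, over_18, priority_flag, resident, tax_filed} — 16 facts.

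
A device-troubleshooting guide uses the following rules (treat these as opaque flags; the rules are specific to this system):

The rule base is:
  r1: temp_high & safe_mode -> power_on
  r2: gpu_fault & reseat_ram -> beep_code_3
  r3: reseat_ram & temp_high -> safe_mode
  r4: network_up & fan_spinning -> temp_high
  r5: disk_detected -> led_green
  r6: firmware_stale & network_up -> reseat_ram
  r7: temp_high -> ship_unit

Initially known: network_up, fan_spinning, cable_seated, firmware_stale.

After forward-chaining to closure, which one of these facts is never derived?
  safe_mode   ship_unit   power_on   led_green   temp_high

Round 1 fires r4, r6, giving temp_high, reseat_ram.
Round 2 fires r3, r7, giving safe_mode, ship_unit.
Round 3 fires r1, giving power_on.
Derived: ship_unit (round 2), safe_mode (round 2), power_on (round 3), temp_high (round 1). led_green never appears in any round.

led_green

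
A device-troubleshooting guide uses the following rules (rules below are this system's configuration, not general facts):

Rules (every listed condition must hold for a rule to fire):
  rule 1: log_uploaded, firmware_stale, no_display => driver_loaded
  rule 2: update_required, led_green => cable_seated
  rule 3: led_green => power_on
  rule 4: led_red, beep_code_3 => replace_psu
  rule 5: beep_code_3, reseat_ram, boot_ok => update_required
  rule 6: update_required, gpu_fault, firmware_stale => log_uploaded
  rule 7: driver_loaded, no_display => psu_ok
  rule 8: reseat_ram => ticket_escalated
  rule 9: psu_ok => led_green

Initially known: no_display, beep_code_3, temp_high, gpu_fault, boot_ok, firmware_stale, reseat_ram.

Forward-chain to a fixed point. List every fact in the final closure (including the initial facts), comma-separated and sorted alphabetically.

beep_code_3, boot_ok, cable_seated, driver_loaded, firmware_stale, gpu_fault, led_green, log_uploaded, no_display, power_on, psu_ok, reseat_ram, temp_high, ticket_escalated, update_required

Round 1: rule 5 [beep_code_3, reseat_ram, boot_ok => update_required]; rule 8 [reseat_ram => ticket_escalated]. Adds update_required, ticket_escalated.
Round 2: rule 6 [update_required, gpu_fault, firmware_stale => log_uploaded]. Adds log_uploaded.
Round 3: rule 1 [log_uploaded, firmware_stale, no_display => driver_loaded]. Adds driver_loaded.
Round 4: rule 7 [driver_loaded, no_display => psu_ok]. Adds psu_ok.
Round 5: rule 9 [psu_ok => led_green]. Adds led_green.
Round 6: rule 2 [update_required, led_green => cable_seated]; rule 3 [led_green => power_on]. Adds cable_seated, power_on.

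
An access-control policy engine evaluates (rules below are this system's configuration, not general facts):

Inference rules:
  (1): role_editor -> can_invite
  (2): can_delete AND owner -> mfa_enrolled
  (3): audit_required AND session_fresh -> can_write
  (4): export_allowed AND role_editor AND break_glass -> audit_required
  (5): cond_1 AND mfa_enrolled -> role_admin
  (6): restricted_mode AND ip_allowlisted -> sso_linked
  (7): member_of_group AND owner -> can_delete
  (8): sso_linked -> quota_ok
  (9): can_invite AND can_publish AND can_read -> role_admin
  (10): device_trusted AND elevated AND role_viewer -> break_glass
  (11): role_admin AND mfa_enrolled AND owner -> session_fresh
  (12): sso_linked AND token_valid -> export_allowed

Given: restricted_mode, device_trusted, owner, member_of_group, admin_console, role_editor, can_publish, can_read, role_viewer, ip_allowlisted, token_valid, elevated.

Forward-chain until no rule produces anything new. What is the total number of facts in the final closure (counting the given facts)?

23

Round 1 fires (1), (6), (7), (10), giving can_invite, sso_linked, can_delete, break_glass.
Round 2 fires (2), (8), (9), (12), giving mfa_enrolled, quota_ok, role_admin, export_allowed.
Round 3 fires (4), (11), giving audit_required, session_fresh.
Round 4 fires (3), giving can_write.
Closure: {admin_console, audit_required, break_glass, can_delete, can_invite, can_publish, can_read, can_write, device_trusted, elevated, export_allowed, ip_allowlisted, member_of_group, mfa_enrolled, owner, quota_ok, restricted_mode, role_admin, role_editor, role_viewer, session_fresh, sso_linked, token_valid} — 23 facts.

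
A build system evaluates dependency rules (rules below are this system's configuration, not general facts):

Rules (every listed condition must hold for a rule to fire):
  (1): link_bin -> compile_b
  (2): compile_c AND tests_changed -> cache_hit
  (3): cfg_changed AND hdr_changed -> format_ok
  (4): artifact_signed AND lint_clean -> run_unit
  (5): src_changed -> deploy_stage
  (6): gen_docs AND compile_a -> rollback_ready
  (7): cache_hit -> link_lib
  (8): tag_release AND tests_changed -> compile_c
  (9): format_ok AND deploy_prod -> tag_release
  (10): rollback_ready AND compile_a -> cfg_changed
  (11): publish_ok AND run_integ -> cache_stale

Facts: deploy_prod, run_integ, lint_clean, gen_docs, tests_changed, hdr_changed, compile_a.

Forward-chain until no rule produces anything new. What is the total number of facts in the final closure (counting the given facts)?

14

Round 1: (6) [gen_docs AND compile_a -> rollback_ready]. New: rollback_ready.
Round 2: (10) [rollback_ready AND compile_a -> cfg_changed]. New: cfg_changed.
Round 3: (3) [cfg_changed AND hdr_changed -> format_ok]. New: format_ok.
Round 4: (9) [format_ok AND deploy_prod -> tag_release]. New: tag_release.
Round 5: (8) [tag_release AND tests_changed -> compile_c]. New: compile_c.
Round 6: (2) [compile_c AND tests_changed -> cache_hit]. New: cache_hit.
Round 7: (7) [cache_hit -> link_lib]. New: link_lib.
Closure: {cache_hit, cfg_changed, compile_a, compile_c, deploy_prod, format_ok, gen_docs, hdr_changed, link_lib, lint_clean, rollback_ready, run_integ, tag_release, tests_changed} — 14 facts.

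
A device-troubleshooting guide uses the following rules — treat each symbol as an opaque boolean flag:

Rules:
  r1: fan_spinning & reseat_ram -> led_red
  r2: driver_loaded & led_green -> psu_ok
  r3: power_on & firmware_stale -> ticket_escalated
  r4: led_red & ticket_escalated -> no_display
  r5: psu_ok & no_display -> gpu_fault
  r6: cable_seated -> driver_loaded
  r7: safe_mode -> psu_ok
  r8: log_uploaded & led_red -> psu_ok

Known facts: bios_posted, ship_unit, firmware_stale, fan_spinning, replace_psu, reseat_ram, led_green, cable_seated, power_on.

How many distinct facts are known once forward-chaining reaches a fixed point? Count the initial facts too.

15

[1] r1 [fan_spinning & reseat_ram -> led_red]; r3 [power_on & firmware_stale -> ticket_escalated]; r6 [cable_seated -> driver_loaded]. ⇒ new: led_red, ticket_escalated, driver_loaded.
[2] r2 [driver_loaded & led_green -> psu_ok]; r4 [led_red & ticket_escalated -> no_display]. ⇒ new: psu_ok, no_display.
[3] r5 [psu_ok & no_display -> gpu_fault]. ⇒ new: gpu_fault.
Closure: {bios_posted, cable_seated, driver_loaded, fan_spinning, firmware_stale, gpu_fault, led_green, led_red, no_display, power_on, psu_ok, replace_psu, reseat_ram, ship_unit, ticket_escalated} — 15 facts.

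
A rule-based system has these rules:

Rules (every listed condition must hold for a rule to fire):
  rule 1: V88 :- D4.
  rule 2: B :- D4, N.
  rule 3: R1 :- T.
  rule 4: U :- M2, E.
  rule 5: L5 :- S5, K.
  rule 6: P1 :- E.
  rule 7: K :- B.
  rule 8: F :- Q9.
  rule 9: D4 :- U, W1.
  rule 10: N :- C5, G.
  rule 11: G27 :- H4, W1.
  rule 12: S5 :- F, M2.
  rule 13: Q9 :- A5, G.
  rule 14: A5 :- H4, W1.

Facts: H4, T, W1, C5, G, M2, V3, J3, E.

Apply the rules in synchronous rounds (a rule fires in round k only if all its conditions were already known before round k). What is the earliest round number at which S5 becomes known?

4

Round 1 — rule 3, rule 4, rule 6, rule 10, rule 11, rule 14, derive R1, U, P1, N, G27, A5.
Round 2 — rule 9, rule 13, derive D4, Q9.
Round 3 — rule 1, rule 2, rule 8, derive V88, B, F.
Round 4 — rule 7, rule 12, derive K, S5.
S5 first appears in round 4.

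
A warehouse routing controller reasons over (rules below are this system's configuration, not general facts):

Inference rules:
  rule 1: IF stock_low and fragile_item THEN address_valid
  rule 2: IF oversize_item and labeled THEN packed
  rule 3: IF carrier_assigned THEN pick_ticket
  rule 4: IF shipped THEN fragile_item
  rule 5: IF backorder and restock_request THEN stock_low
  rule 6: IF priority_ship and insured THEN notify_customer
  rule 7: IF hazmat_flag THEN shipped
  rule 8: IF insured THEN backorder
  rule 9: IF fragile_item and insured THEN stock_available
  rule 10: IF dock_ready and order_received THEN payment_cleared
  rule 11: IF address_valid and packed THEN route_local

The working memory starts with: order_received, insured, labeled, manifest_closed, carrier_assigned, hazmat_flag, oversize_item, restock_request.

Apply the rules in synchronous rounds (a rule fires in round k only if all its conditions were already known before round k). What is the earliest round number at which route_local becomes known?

4

Round 1 — rule 2, rule 3, rule 7, rule 8, derive packed, pick_ticket, shipped, backorder.
Round 2 — rule 4, rule 5, derive fragile_item, stock_low.
Round 3 — rule 1, rule 9, derive address_valid, stock_available.
Round 4 — rule 11, derive route_local.
route_local first appears in round 4.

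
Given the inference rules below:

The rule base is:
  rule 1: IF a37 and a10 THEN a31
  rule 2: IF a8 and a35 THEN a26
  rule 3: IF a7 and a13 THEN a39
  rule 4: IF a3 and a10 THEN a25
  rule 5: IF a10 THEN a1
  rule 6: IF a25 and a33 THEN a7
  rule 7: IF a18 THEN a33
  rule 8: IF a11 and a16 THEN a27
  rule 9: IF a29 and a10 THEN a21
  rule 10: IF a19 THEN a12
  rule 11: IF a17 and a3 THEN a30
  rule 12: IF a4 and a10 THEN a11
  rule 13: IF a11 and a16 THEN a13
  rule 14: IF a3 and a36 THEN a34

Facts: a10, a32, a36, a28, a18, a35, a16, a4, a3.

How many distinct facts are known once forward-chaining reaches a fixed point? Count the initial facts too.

18

Round 1 fires rule 4, rule 5, rule 7, rule 12, rule 14, giving a25, a1, a33, a11, a34.
Round 2 fires rule 6, rule 8, rule 13, giving a7, a27, a13.
Round 3 fires rule 3, giving a39.
Closure: {a1, a10, a11, a13, a16, a18, a25, a27, a28, a3, a32, a33, a34, a35, a36, a39, a4, a7} — 18 facts.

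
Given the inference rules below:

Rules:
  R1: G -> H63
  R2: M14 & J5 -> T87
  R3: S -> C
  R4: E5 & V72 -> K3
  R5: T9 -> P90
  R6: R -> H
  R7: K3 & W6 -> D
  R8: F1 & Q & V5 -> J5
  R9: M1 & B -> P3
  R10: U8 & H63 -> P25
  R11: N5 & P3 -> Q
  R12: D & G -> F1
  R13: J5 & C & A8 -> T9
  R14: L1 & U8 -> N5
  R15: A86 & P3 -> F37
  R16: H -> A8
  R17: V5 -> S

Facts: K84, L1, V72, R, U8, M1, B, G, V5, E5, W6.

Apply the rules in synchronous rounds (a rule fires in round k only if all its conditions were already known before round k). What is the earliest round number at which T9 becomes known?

5

Round 1 — R1, R4, R6, R9, R14, R17, derive H63, K3, H, P3, N5, S.
Round 2 — R3, R7, R10, R11, R16, derive C, D, P25, Q, A8.
Round 3 — R12, derive F1.
Round 4 — R8, derive J5.
Round 5 — R13, derive T9.
T9 first appears in round 5.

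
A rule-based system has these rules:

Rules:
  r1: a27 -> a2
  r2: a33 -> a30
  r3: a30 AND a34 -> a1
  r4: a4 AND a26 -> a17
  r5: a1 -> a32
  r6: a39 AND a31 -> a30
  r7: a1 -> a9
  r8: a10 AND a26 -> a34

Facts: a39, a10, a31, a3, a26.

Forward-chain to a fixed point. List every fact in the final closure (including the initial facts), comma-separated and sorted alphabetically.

a1, a10, a26, a3, a30, a31, a32, a34, a39, a9

Round 1: r6 [a39 AND a31 -> a30]; r8 [a10 AND a26 -> a34]. Adds a30, a34.
Round 2: r3 [a30 AND a34 -> a1]. Adds a1.
Round 3: r5 [a1 -> a32]; r7 [a1 -> a9]. Adds a32, a9.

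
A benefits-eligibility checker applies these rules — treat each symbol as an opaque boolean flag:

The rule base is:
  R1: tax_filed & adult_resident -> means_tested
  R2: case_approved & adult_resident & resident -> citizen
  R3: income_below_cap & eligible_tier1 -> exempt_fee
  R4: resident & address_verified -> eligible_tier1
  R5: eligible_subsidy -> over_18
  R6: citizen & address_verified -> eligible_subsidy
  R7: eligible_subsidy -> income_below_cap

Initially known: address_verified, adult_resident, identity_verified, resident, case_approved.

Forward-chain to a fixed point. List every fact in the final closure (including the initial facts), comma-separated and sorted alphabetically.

address_verified, adult_resident, case_approved, citizen, eligible_subsidy, eligible_tier1, exempt_fee, identity_verified, income_below_cap, over_18, resident

[1] R2 [case_approved & adult_resident & resident -> citizen]; R4 [resident & address_verified -> eligible_tier1]. ⇒ new: citizen, eligible_tier1.
[2] R6 [citizen & address_verified -> eligible_subsidy]. ⇒ new: eligible_subsidy.
[3] R5 [eligible_subsidy -> over_18]; R7 [eligible_subsidy -> income_below_cap]. ⇒ new: over_18, income_below_cap.
[4] R3 [income_below_cap & eligible_tier1 -> exempt_fee]. ⇒ new: exempt_fee.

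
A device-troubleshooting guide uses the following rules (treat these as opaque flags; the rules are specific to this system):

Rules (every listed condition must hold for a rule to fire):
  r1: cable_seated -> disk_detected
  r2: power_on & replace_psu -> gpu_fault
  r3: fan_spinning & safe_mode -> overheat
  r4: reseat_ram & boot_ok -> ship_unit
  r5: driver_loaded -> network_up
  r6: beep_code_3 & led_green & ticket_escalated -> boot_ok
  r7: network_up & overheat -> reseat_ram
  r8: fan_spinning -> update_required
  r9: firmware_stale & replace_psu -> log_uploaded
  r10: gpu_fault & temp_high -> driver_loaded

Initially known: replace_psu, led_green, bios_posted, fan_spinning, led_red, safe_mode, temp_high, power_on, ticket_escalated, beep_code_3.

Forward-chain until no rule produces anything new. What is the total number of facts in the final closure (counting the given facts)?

18

[1] r2 [power_on & replace_psu -> gpu_fault]; r3 [fan_spinning & safe_mode -> overheat]; r6 [beep_code_3 & led_green & ticket_escalated -> boot_ok]; r8 [fan_spinning -> update_required]. ⇒ new: gpu_fault, overheat, boot_ok, update_required.
[2] r10 [gpu_fault & temp_high -> driver_loaded]. ⇒ new: driver_loaded.
[3] r5 [driver_loaded -> network_up]. ⇒ new: network_up.
[4] r7 [network_up & overheat -> reseat_ram]. ⇒ new: reseat_ram.
[5] r4 [reseat_ram & boot_ok -> ship_unit]. ⇒ new: ship_unit.
Closure: {beep_code_3, bios_posted, boot_ok, driver_loaded, fan_spinning, gpu_fault, led_green, led_red, network_up, overheat, power_on, replace_psu, reseat_ram, safe_mode, ship_unit, temp_high, ticket_escalated, update_required} — 18 facts.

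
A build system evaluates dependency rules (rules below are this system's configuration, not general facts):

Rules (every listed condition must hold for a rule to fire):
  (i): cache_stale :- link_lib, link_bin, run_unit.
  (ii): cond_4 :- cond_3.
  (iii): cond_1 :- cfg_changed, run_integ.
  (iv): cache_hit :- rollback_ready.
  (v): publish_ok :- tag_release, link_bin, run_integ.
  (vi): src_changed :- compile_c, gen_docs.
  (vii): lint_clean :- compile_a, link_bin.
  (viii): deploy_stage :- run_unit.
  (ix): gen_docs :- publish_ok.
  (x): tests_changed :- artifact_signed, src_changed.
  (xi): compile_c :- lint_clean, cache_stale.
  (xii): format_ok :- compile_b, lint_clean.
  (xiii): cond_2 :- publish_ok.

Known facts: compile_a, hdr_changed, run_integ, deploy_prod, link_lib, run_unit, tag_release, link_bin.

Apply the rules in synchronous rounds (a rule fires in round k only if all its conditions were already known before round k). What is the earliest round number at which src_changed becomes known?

Round 1 — (i), (v), (vii), (viii), derive cache_stale, publish_ok, lint_clean, deploy_stage.
Round 2 — (ix), (xi), (xiii), derive gen_docs, compile_c, cond_2.
Round 3 — (vi), derive src_changed.
src_changed first appears in round 3.

3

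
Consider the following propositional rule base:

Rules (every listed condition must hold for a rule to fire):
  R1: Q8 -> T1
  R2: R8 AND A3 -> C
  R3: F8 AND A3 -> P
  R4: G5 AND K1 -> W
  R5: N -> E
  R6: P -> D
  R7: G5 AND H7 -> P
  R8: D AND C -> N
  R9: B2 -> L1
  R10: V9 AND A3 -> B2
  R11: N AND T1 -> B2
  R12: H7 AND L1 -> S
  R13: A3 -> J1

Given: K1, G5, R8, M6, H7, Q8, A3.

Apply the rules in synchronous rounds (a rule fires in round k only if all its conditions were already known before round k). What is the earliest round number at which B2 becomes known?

4

[1] R1 [Q8 -> T1]; R2 [R8 AND A3 -> C]; R4 [G5 AND K1 -> W]; R7 [G5 AND H7 -> P]; R13 [A3 -> J1]. ⇒ new: T1, C, W, P, J1.
[2] R6 [P -> D]. ⇒ new: D.
[3] R8 [D AND C -> N]. ⇒ new: N.
[4] R5 [N -> E]; R11 [N AND T1 -> B2]. ⇒ new: E, B2.
B2 first appears in round 4.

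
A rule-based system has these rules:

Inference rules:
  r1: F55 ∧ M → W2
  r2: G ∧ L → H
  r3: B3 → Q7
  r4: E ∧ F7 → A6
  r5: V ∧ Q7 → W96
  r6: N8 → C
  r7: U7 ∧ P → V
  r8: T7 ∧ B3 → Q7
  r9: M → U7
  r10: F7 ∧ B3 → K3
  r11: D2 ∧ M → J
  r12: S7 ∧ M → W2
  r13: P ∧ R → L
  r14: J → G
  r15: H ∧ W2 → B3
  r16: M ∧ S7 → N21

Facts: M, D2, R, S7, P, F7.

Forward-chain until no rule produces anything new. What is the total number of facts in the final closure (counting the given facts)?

Round 1 fires r9, r11, r12, r13, r16, giving U7, J, W2, L, N21.
Round 2 fires r7, r14, giving V, G.
Round 3 fires r2, giving H.
Round 4 fires r15, giving B3.
Round 5 fires r3, r10, giving Q7, K3.
Round 6 fires r5, giving W96.
Closure: {B3, D2, F7, G, H, J, K3, L, M, N21, P, Q7, R, S7, U7, V, W2, W96} — 18 facts.

18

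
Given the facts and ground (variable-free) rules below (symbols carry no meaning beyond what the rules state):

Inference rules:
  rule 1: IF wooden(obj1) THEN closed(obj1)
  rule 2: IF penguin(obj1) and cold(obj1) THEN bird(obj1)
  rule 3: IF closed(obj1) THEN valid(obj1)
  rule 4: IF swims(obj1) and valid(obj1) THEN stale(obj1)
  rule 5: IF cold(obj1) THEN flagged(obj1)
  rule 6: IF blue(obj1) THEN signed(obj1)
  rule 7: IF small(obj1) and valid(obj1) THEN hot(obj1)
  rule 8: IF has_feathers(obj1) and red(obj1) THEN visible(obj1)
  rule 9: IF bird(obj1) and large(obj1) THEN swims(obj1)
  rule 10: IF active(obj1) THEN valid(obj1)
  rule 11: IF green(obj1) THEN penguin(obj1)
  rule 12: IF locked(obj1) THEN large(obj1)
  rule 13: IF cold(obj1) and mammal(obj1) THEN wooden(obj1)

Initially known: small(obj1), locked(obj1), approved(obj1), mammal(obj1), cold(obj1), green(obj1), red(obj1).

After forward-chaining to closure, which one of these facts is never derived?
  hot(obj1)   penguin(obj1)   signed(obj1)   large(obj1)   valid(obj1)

Round 1: rule 5 [IF cold(obj1) THEN flagged(obj1)]; rule 11 [IF green(obj1) THEN penguin(obj1)]; rule 12 [IF locked(obj1) THEN large(obj1)]; rule 13 [IF cold(obj1) and mammal(obj1) THEN wooden(obj1)]. Adds flagged(obj1), penguin(obj1), large(obj1), wooden(obj1).
Round 2: rule 1 [IF wooden(obj1) THEN closed(obj1)]; rule 2 [IF penguin(obj1) and cold(obj1) THEN bird(obj1)]. Adds closed(obj1), bird(obj1).
Round 3: rule 3 [IF closed(obj1) THEN valid(obj1)]; rule 9 [IF bird(obj1) and large(obj1) THEN swims(obj1)]. Adds valid(obj1), swims(obj1).
Round 4: rule 4 [IF swims(obj1) and valid(obj1) THEN stale(obj1)]; rule 7 [IF small(obj1) and valid(obj1) THEN hot(obj1)]. Adds stale(obj1), hot(obj1).
Derived: valid(obj1) (round 3), large(obj1) (round 1), penguin(obj1) (round 1), hot(obj1) (round 4). signed(obj1) never appears in any round.

signed(obj1)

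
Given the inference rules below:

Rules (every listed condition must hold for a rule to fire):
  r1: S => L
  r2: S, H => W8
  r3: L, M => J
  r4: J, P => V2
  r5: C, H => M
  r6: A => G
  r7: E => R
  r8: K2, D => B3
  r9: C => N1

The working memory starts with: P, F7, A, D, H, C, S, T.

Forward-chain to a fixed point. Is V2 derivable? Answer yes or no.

yes

Round 1 fires r1, r2, r5, r6, r9, giving L, W8, M, G, N1.
Round 2 fires r3, giving J.
Round 3 fires r4, giving V2.
V2 appears in round 3, so it is derivable.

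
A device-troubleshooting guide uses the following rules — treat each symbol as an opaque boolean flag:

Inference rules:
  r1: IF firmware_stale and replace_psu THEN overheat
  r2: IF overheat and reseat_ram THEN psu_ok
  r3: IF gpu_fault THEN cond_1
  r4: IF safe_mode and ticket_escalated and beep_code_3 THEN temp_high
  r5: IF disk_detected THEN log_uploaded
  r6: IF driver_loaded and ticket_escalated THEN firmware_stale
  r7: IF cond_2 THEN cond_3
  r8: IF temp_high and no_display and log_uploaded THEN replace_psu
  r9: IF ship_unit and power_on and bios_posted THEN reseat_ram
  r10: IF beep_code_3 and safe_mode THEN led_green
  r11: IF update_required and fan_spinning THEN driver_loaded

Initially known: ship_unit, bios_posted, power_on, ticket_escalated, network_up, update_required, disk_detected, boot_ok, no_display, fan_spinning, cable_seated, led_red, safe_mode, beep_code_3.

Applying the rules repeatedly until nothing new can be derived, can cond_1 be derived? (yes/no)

[1] r4 [IF safe_mode and ticket_escalated and beep_code_3 THEN temp_high]; r5 [IF disk_detected THEN log_uploaded]; r9 [IF ship_unit and power_on and bios_posted THEN reseat_ram]; r10 [IF beep_code_3 and safe_mode THEN led_green]; r11 [IF update_required and fan_spinning THEN driver_loaded]. ⇒ new: temp_high, log_uploaded, reseat_ram, led_green, driver_loaded.
[2] r6 [IF driver_loaded and ticket_escalated THEN firmware_stale]; r8 [IF temp_high and no_display and log_uploaded THEN replace_psu]. ⇒ new: firmware_stale, replace_psu.
[3] r1 [IF firmware_stale and replace_psu THEN overheat]. ⇒ new: overheat.
[4] r2 [IF overheat and reseat_ram THEN psu_ok]. ⇒ new: psu_ok.
Fixed point reached. cond_1 is concluded only by r3; r3 needs gpu_fault (never derived).

no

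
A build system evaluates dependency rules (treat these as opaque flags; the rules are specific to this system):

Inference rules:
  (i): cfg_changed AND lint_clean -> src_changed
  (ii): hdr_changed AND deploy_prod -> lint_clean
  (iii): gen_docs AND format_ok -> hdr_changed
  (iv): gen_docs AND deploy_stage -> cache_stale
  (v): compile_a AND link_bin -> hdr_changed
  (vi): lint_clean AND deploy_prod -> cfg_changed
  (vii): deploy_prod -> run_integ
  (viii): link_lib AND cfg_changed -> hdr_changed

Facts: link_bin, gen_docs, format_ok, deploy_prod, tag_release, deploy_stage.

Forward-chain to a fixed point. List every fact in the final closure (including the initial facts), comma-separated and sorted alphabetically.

Round 1 — (iii), (iv), (vii), derive hdr_changed, cache_stale, run_integ.
Round 2 — (ii), derive lint_clean.
Round 3 — (vi), derive cfg_changed.
Round 4 — (i), derive src_changed.

cache_stale, cfg_changed, deploy_prod, deploy_stage, format_ok, gen_docs, hdr_changed, link_bin, lint_clean, run_integ, src_changed, tag_release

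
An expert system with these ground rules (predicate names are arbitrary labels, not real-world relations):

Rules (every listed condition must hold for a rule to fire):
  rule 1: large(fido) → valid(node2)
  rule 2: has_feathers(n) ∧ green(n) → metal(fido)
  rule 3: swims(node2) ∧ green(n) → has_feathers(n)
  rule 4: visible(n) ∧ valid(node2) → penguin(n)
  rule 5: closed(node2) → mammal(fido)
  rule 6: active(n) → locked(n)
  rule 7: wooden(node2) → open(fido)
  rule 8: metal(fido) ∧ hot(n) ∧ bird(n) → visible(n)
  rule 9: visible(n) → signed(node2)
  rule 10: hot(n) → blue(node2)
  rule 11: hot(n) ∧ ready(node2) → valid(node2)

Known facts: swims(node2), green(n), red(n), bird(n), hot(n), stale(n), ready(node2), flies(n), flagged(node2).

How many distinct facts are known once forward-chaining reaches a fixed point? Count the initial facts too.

16

Round 1: rule 3 [swims(node2) ∧ green(n) → has_feathers(n)]; rule 10 [hot(n) → blue(node2)]; rule 11 [hot(n) ∧ ready(node2) → valid(node2)]. Adds has_feathers(n), blue(node2), valid(node2).
Round 2: rule 2 [has_feathers(n) ∧ green(n) → metal(fido)]. Adds metal(fido).
Round 3: rule 8 [metal(fido) ∧ hot(n) ∧ bird(n) → visible(n)]. Adds visible(n).
Round 4: rule 4 [visible(n) ∧ valid(node2) → penguin(n)]; rule 9 [visible(n) → signed(node2)]. Adds penguin(n), signed(node2).
Closure: {bird(n), blue(node2), flagged(node2), flies(n), green(n), has_feathers(n), hot(n), metal(fido), penguin(n), ready(node2), red(n), signed(node2), stale(n), swims(node2), valid(node2), visible(n)} — 16 facts.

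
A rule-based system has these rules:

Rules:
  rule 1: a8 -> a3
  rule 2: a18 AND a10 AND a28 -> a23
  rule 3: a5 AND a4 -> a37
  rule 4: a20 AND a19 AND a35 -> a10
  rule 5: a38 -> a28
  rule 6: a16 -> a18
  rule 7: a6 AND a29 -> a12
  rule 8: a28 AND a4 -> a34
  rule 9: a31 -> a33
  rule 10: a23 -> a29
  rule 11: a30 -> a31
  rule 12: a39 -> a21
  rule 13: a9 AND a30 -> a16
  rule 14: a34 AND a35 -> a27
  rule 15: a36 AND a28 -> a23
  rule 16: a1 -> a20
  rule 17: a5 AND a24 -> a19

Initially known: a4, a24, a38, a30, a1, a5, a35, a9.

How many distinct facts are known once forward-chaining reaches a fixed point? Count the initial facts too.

21

Round 1 — rule 3, rule 5, rule 11, rule 13, rule 16, rule 17, derive a37, a28, a31, a16, a20, a19.
Round 2 — rule 4, rule 6, rule 8, rule 9, derive a10, a18, a34, a33.
Round 3 — rule 2, rule 14, derive a23, a27.
Round 4 — rule 10, derive a29.
Closure: {a1, a10, a16, a18, a19, a20, a23, a24, a27, a28, a29, a30, a31, a33, a34, a35, a37, a38, a4, a5, a9} — 21 facts.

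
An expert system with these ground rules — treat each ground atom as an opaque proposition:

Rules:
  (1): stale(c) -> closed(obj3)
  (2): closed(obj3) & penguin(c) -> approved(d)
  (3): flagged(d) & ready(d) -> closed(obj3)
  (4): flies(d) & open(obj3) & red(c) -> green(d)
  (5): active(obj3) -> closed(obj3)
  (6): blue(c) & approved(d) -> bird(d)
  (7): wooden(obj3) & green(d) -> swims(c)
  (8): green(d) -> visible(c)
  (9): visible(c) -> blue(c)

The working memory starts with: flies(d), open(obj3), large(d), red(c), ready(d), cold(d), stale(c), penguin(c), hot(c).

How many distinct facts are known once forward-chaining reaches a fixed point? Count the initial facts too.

15

Round 1 — (1), (4), derive closed(obj3), green(d).
Round 2 — (2), (8), derive approved(d), visible(c).
Round 3 — (9), derive blue(c).
Round 4 — (6), derive bird(d).
Closure: {approved(d), bird(d), blue(c), closed(obj3), cold(d), flies(d), green(d), hot(c), large(d), open(obj3), penguin(c), ready(d), red(c), stale(c), visible(c)} — 15 facts.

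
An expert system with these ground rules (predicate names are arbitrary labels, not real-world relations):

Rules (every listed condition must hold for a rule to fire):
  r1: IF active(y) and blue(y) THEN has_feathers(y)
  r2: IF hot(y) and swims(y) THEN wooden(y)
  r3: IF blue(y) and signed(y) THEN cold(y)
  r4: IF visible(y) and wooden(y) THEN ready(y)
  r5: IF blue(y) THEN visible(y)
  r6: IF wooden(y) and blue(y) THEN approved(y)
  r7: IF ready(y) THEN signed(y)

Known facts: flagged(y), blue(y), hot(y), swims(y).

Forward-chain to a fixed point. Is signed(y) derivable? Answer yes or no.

Round 1 fires r2, r5, giving wooden(y), visible(y).
Round 2 fires r4, r6, giving ready(y), approved(y).
Round 3 fires r7, giving signed(y).
Round 4 fires r3, giving cold(y).
signed(y) appears in round 3, so it is derivable.

yes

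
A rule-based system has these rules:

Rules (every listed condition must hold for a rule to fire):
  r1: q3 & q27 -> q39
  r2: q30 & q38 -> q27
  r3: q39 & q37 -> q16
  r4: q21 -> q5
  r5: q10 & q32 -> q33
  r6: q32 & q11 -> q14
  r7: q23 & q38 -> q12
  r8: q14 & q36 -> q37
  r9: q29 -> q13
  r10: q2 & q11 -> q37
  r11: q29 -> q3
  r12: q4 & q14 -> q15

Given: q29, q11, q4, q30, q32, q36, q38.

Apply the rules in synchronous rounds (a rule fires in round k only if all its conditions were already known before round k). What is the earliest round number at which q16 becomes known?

3

Round 1 fires r2, r6, r9, r11, giving q27, q14, q13, q3.
Round 2 fires r1, r8, r12, giving q39, q37, q15.
Round 3 fires r3, giving q16.
q16 first appears in round 3.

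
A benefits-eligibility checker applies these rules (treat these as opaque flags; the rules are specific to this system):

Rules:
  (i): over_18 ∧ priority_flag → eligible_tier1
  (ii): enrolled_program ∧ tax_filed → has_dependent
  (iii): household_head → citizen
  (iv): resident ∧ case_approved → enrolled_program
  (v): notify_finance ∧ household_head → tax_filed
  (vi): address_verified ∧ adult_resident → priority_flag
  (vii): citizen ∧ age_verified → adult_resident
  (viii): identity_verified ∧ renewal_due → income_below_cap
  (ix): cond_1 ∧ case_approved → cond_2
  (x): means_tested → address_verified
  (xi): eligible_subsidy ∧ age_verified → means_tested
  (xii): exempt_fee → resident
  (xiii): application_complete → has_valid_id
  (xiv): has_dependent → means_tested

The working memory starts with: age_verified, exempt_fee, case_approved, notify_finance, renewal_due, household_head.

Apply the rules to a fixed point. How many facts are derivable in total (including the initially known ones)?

Round 1 fires (iii), (v), (xii), giving citizen, tax_filed, resident.
Round 2 fires (iv), (vii), giving enrolled_program, adult_resident.
Round 3 fires (ii), giving has_dependent.
Round 4 fires (xiv), giving means_tested.
Round 5 fires (x), giving address_verified.
Round 6 fires (vi), giving priority_flag.
Closure: {address_verified, adult_resident, age_verified, case_approved, citizen, enrolled_program, exempt_fee, has_dependent, household_head, means_tested, notify_finance, priority_flag, renewal_due, resident, tax_filed} — 15 facts.

15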